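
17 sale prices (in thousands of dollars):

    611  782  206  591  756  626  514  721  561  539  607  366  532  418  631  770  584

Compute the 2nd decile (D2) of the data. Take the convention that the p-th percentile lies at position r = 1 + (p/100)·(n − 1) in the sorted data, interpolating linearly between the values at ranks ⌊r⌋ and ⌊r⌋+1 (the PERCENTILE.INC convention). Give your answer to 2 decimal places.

517.60

Sorted: 206, 366, 418, 514, 532, 539, 561, 584, 591, 607, 611, 626, 631, 721, 756, 770, 782.
n = 17.
r = 1 + (20/100)·(17 − 1) = 1 + 3.2 = 4.2.
Rank 4 is 514 and rank 5 is 532.
Interpolate: 514 + 0.2·(532 − 514) = 514 + 0.2·18 = 517.6.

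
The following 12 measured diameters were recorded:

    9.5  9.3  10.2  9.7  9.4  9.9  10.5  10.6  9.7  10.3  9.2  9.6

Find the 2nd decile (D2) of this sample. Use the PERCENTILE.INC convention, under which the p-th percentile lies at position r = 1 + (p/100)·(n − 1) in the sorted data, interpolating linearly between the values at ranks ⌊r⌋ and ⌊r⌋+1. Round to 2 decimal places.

Sorted: 9.2, 9.3, 9.4, 9.5, 9.6, 9.7, 9.7, 9.9, 10.2, 10.3, 10.5, 10.6.
n = 12.
r = 1 + (20/100)·(12 − 1) = 1 + 2.2 = 3.2.
Rank 3 is 9.4 and rank 4 is 9.5.
Interpolate: 9.4 + 0.2·(9.5 − 9.4) = 9.4 + 0.2·0.1 = 9.42.

9.42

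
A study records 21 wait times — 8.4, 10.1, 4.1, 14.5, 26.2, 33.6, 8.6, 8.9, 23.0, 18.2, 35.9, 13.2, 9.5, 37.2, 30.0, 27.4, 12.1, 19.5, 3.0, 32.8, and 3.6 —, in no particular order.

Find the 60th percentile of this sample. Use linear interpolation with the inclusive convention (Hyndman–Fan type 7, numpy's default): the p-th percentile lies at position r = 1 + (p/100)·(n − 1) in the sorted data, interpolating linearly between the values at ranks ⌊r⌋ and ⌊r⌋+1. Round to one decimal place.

19.5

Sorted: 3.0, 3.6, 4.1, 8.4, 8.6, 8.9, 9.5, 10.1, 12.1, 13.2, 14.5, 18.2, 19.5, 23.0, 26.2, 27.4, 30.0, 32.8, 33.6, 35.9, 37.2.
n = 21.
r = 1 + (60/100)·(21 − 1) = 1 + 12 = 13.
r is an integer, so P60 is the value at rank 13: 19.5.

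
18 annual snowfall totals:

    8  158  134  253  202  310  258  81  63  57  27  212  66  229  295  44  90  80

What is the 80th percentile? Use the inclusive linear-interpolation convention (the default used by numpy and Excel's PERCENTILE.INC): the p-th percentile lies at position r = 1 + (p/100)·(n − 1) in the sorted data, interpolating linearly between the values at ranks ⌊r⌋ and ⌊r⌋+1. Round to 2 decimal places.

Sorted: 8, 27, 44, 57, 63, 66, 80, 81, 90, 134, 158, 202, 212, 229, 253, 258, 295, 310.
n = 18.
r = 1 + (80/100)·(18 − 1) = 1 + 13.6 = 14.6.
Rank 14 is 229 and rank 15 is 253.
Interpolate: 229 + 0.6·(253 − 229) = 229 + 0.6·24 = 243.4.

243.40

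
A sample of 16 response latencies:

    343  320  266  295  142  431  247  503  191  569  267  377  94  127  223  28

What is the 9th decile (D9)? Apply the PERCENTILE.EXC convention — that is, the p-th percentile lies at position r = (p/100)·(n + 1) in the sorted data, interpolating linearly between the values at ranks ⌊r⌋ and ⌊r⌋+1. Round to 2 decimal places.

Sorted: 28, 94, 127, 142, 191, 223, 247, 266, 267, 295, 320, 343, 377, 431, 503, 569.
n = 16.
r = (90/100)·(16 + 1) = 15.3.
Rank 15 is 503 and rank 16 is 569.
Interpolate: 503 + 0.3·(569 − 503) = 503 + 0.3·66 = 522.8.

522.80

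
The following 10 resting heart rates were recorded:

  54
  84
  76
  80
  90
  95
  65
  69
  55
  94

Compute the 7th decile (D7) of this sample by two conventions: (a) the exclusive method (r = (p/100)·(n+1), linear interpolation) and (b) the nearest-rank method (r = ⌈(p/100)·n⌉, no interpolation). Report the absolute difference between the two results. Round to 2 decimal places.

4.20

Sorted: 54, 55, 65, 69, 76, 80, 84, 90, 94, 95.
n = 10.
(a) r = 7.7; between ranks 7 (84) and 8 (90): 88.2.
(b) the nearest-rank method: rank 7 → 84.
|88.2 − 84| = 4.2.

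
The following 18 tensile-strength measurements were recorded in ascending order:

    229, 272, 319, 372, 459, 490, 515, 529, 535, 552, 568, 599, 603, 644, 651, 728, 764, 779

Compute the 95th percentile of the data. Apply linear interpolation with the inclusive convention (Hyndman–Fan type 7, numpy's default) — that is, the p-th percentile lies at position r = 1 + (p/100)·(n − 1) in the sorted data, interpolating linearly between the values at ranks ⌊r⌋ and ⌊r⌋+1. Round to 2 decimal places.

766.25

n = 18.
r = 1 + (95/100)·(18 − 1) = 1 + 16.15 = 17.15.
Rank 17 is 764 and rank 18 is 779.
Interpolate: 764 + 0.15·(779 − 764) = 764 + 0.15·15 = 766.25.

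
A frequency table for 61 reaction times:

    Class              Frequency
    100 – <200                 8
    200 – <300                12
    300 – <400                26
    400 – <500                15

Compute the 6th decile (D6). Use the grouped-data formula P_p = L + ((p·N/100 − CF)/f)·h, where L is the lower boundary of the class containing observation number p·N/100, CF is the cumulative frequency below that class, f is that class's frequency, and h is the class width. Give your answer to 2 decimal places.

N = 61; target position k = 60/100 · 61 = 36.6.
Cumulative frequencies: 8, 20, 46, 61.
Observation 36.6 falls in the class 300 – <400.
L = 300, CF = 20, f = 26, h = 100.
P60 = 300 + ((36.6 − 20)/26)·100 = 300 + 63.8462 = 363.846.

363.85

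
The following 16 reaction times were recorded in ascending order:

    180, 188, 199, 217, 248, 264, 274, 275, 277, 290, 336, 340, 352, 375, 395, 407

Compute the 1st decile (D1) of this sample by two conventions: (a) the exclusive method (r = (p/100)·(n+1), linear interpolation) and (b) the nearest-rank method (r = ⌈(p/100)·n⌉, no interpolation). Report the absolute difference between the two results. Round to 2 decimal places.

n = 16.
(a) r = 1.7; between ranks 1 (180) and 2 (188): 185.6.
(b) the nearest-rank method: rank 2 → 188.
|185.6 − 188| = 2.4.

2.40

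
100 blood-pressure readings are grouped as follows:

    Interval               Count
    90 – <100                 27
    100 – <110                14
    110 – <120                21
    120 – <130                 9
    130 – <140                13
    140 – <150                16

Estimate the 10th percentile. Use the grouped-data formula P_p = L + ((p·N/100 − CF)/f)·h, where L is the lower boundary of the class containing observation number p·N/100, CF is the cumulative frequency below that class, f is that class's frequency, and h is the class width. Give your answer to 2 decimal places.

N = 100; target position k = 10/100 · 100 = 10.
Cumulative frequencies: 27, 41, 62, 71, 84, 100.
Observation 10 falls in the class 90 – <100.
L = 90, CF = 0, f = 27, h = 10.
P10 = 90 + ((10 − 0)/27)·10 = 90 + 3.7037 = 93.7037.

93.70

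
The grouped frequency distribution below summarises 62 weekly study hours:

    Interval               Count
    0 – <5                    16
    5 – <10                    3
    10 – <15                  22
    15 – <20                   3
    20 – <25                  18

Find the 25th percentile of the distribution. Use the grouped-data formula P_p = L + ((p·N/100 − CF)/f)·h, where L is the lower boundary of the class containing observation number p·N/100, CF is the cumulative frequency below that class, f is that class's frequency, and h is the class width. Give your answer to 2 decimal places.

4.84

N = 62; target position k = 25/100 · 62 = 15.5.
Cumulative frequencies: 16, 19, 41, 44, 62.
Observation 15.5 falls in the class 0 – <5.
L = 0, CF = 0, f = 16, h = 5.
P25 = 0 + ((15.5 − 0)/16)·5 = 0 + 4.84375 = 4.84375.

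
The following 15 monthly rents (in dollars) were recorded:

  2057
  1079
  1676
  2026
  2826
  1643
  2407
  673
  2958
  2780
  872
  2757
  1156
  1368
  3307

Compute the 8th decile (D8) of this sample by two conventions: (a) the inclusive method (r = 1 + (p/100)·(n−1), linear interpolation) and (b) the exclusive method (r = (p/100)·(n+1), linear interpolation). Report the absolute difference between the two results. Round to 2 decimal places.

Sorted: 673, 872, 1079, 1156, 1368, 1643, 1676, 2026, 2057, 2407, 2757, 2780, 2826, 2958, 3307.
n = 15.
(a) r = 12.2; between ranks 12 (2780) and 13 (2826): 2789.2.
(b) r = 12.8; between ranks 12 (2780) and 13 (2826): 2816.8.
|2789.2 − 2816.8| = 27.6.

27.60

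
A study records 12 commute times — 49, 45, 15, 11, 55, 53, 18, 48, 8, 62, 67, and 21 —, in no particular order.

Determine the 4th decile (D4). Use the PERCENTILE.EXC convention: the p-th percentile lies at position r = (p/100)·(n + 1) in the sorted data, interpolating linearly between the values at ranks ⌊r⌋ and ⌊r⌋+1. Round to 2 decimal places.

25.80

Sorted: 8, 11, 15, 18, 21, 45, 48, 49, 53, 55, 62, 67.
n = 12.
r = (40/100)·(12 + 1) = 5.2.
Rank 5 is 21 and rank 6 is 45.
Interpolate: 21 + 0.2·(45 − 21) = 21 + 0.2·24 = 25.8.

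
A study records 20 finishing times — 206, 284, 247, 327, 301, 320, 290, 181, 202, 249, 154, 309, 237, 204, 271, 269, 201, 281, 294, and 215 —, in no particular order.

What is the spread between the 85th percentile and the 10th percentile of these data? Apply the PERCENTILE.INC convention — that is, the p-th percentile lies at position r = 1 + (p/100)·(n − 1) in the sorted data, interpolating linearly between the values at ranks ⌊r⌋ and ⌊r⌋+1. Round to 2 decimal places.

103.20

Sorted: 154, 181, 201, 202, 204, 206, 215, 237, 247, 249, 269, 271, 281, 284, 290, 294, 301, 309, 320, 327.
n = 20.
P10: r = 2.9; ranks 2–3 are 181, 201; interpolating gives 199.
P85: r = 17.15; ranks 17–18 are 301, 309; interpolating gives 302.2.
Difference: 302.2 − 199 = 103.2.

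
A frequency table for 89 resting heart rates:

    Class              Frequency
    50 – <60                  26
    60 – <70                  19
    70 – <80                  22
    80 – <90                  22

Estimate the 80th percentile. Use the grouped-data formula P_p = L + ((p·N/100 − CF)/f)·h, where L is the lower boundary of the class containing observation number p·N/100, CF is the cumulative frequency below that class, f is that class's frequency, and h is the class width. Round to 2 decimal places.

N = 89; target position k = 80/100 · 89 = 71.2.
Cumulative frequencies: 26, 45, 67, 89.
Observation 71.2 falls in the class 80 – <90.
L = 80, CF = 67, f = 22, h = 10.
P80 = 80 + ((71.2 − 67)/22)·10 = 80 + 1.90909 = 81.9091.

81.91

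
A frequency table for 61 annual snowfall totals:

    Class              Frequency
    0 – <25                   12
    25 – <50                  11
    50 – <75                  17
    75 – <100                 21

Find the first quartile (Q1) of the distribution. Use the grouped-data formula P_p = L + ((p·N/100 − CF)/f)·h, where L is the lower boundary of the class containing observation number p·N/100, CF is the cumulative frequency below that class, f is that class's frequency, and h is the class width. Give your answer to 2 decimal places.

N = 61; target position k = 25/100 · 61 = 15.25.
Cumulative frequencies: 12, 23, 40, 61.
Observation 15.25 falls in the class 25 – <50.
L = 25, CF = 12, f = 11, h = 25.
P25 = 25 + ((15.25 − 12)/11)·25 = 25 + 7.38636 = 32.3864.

32.39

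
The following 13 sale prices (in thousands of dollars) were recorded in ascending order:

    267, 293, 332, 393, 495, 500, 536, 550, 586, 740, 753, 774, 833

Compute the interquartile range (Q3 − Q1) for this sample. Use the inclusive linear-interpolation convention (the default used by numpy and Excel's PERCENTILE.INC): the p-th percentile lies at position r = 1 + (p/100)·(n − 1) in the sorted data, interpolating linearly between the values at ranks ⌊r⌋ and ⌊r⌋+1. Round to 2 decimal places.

347.00

n = 13.
P25: r = 4 (integer) → 393.
P75: r = 10 (integer) → 740.
Difference: 740 − 393 = 347.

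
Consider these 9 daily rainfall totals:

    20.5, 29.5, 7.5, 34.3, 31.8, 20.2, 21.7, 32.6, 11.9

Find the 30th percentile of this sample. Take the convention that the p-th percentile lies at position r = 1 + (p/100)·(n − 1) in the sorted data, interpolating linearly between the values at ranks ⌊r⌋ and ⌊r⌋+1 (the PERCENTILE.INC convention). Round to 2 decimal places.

20.32

Sorted: 7.5, 11.9, 20.2, 20.5, 21.7, 29.5, 31.8, 32.6, 34.3.
n = 9.
r = 1 + (30/100)·(9 − 1) = 1 + 2.4 = 3.4.
Rank 3 is 20.2 and rank 4 is 20.5.
Interpolate: 20.2 + 0.4·(20.5 − 20.2) = 20.2 + 0.4·0.3 = 20.32.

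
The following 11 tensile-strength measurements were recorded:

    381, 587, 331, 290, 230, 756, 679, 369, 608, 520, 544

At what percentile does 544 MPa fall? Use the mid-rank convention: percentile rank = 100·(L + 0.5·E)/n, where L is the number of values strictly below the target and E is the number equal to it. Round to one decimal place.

Sorted: 230, 290, 331, 369, 381, 520, 544, 587, 608, 679, 756.
Count below 544: L = 6; count equal: E = 1; n = 11.
Percentile rank = 100·(6 + 0.5·1)/11 = 100·6.5/11 = 59.09.

59.1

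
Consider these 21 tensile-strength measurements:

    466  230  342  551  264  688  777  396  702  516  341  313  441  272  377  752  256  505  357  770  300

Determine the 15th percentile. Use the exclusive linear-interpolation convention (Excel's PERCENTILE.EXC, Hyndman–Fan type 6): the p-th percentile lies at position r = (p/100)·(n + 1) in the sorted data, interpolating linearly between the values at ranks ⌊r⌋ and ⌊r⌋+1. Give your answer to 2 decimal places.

266.40

Sorted: 230, 256, 264, 272, 300, 313, 341, 342, 357, 377, 396, 441, 466, 505, 516, 551, 688, 702, 752, 770, 777.
n = 21.
r = (15/100)·(21 + 1) = 3.3.
Rank 3 is 264 and rank 4 is 272.
Interpolate: 264 + 0.3·(272 − 264) = 264 + 0.3·8 = 266.4.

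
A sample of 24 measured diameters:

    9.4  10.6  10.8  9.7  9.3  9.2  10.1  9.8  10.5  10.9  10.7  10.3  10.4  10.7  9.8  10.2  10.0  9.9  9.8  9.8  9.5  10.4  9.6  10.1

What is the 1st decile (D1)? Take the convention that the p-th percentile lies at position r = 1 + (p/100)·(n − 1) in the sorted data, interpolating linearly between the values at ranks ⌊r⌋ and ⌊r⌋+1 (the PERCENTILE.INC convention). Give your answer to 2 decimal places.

Sorted: 9.2, 9.3, 9.4, 9.5, 9.6, 9.7, 9.8, 9.8, 9.8, 9.8, 9.9, 10.0, 10.1, 10.1, 10.2, 10.3, 10.4, 10.4, 10.5, 10.6, 10.7, 10.7, 10.8, 10.9.
n = 24.
r = 1 + (10/100)·(24 − 1) = 1 + 2.3 = 3.3.
Rank 3 is 9.4 and rank 4 is 9.5.
Interpolate: 9.4 + 0.3·(9.5 − 9.4) = 9.4 + 0.3·0.1 = 9.43.

9.43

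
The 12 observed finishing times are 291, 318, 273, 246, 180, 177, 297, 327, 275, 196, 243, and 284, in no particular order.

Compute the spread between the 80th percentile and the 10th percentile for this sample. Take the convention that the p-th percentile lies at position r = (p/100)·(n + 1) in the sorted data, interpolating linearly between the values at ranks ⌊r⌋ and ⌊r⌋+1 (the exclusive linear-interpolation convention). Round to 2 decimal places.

127.50

Sorted: 177, 180, 196, 243, 246, 273, 275, 284, 291, 297, 318, 327.
n = 12.
P10: r = 1.3; ranks 1–2 are 177, 180; interpolating gives 177.9.
P80: r = 10.4; ranks 10–11 are 297, 318; interpolating gives 305.4.
Difference: 305.4 − 177.9 = 127.5.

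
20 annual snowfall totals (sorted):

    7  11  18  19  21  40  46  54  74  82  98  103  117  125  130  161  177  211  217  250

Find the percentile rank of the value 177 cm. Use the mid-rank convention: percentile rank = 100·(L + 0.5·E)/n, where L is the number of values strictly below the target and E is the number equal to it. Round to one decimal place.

82.5

Count below 177: L = 16; count equal: E = 1; n = 20.
Percentile rank = 100·(16 + 0.5·1)/20 = 100·16.5/20 = 82.5.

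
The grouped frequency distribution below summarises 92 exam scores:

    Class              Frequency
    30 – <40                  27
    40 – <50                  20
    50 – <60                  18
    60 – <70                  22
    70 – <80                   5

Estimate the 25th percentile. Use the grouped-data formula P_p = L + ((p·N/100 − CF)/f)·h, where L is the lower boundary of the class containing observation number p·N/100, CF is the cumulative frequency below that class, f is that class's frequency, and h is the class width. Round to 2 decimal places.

38.52

N = 92; target position k = 25/100 · 92 = 23.
Cumulative frequencies: 27, 47, 65, 87, 92.
Observation 23 falls in the class 30 – <40.
L = 30, CF = 0, f = 27, h = 10.
P25 = 30 + ((23 − 0)/27)·10 = 30 + 8.51852 = 38.5185.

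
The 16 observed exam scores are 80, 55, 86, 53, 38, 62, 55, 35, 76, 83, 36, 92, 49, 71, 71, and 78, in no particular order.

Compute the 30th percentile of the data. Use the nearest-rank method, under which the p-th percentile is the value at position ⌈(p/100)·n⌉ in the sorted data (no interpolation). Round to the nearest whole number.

53

Sorted: 35, 36, 38, 49, 53, 55, 55, 62, 71, 71, 76, 78, 80, 83, 86, 92.
n = 16.
Position = ⌈30/100 · 16⌉ = ⌈4.8⌉ = 5.
The value at rank 5 is 53.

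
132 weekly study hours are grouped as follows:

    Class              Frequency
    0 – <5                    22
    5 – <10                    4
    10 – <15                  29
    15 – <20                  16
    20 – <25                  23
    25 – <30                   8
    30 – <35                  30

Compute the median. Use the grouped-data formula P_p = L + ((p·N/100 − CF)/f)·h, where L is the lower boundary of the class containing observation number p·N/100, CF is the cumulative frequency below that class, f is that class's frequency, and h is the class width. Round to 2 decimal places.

18.44

N = 132; target position k = 50/100 · 132 = 66.
Cumulative frequencies: 22, 26, 55, 71, 94, 102, 132.
Observation 66 falls in the class 15 – <20.
L = 15, CF = 55, f = 16, h = 5.
P50 = 15 + ((66 − 55)/16)·5 = 15 + 3.4375 = 18.4375.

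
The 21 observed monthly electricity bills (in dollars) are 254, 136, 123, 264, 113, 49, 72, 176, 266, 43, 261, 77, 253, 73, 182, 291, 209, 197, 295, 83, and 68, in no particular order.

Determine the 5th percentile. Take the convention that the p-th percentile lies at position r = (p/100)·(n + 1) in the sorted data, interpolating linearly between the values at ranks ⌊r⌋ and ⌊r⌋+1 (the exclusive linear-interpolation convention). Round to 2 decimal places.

Sorted: 43, 49, 68, 72, 73, 77, 83, 113, 123, 136, 176, 182, 197, 209, 253, 254, 261, 264, 266, 291, 295.
n = 21.
r = (5/100)·(21 + 1) = 1.1.
Rank 1 is 43 and rank 2 is 49.
Interpolate: 43 + 0.1·(49 − 43) = 43 + 0.1·6 = 43.6.

43.60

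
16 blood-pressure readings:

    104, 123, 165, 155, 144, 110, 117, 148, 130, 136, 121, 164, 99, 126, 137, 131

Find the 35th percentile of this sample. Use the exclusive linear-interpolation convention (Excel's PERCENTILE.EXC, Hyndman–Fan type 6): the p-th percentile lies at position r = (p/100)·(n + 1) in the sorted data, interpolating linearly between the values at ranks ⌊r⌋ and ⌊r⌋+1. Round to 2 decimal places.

Sorted: 99, 104, 110, 117, 121, 123, 126, 130, 131, 136, 137, 144, 148, 155, 164, 165.
n = 16.
r = (35/100)·(16 + 1) = 5.95.
Rank 5 is 121 and rank 6 is 123.
Interpolate: 121 + 0.95·(123 − 121) = 121 + 0.95·2 = 122.9.

122.90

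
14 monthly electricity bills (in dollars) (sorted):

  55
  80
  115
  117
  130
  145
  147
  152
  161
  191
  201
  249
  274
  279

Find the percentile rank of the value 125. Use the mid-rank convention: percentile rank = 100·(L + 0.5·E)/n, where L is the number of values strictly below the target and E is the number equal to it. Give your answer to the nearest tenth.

28.6

Count below 125: L = 4; count equal: E = 0; n = 14.
Percentile rank = 100·(4 + 0.5·0)/14 = 100·4/14 = 28.57.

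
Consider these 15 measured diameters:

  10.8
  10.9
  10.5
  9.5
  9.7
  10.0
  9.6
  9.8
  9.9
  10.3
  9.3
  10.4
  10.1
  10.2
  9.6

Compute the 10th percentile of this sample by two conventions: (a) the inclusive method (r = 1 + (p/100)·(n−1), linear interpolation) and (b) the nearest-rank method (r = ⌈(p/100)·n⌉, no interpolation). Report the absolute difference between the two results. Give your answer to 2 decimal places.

Sorted: 9.3, 9.5, 9.6, 9.6, 9.7, 9.8, 9.9, 10.0, 10.1, 10.2, 10.3, 10.4, 10.5, 10.8, 10.9.
n = 15.
(a) r = 2.4; between ranks 2 (9.5) and 3 (9.6): 9.54.
(b) the nearest-rank method: rank 2 → 9.5.
|9.54 − 9.5| = 0.04.

0.04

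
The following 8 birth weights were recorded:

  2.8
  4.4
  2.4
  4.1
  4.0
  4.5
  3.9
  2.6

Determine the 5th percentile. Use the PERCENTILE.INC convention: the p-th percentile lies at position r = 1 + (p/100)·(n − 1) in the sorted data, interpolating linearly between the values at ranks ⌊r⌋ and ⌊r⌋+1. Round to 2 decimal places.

2.47

Sorted: 2.4, 2.6, 2.8, 3.9, 4.0, 4.1, 4.4, 4.5.
n = 8.
r = 1 + (5/100)·(8 − 1) = 1 + 0.35 = 1.35.
Rank 1 is 2.4 and rank 2 is 2.6.
Interpolate: 2.4 + 0.35·(2.6 − 2.4) = 2.4 + 0.35·0.2 = 2.47.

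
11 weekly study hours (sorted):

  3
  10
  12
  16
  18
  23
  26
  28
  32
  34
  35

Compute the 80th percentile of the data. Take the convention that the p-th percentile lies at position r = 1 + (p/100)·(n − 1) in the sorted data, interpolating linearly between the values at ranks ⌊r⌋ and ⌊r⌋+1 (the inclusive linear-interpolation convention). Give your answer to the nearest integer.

32

n = 11.
r = 1 + (80/100)·(11 − 1) = 1 + 8 = 9.
r is an integer, so P80 is the value at rank 9: 32.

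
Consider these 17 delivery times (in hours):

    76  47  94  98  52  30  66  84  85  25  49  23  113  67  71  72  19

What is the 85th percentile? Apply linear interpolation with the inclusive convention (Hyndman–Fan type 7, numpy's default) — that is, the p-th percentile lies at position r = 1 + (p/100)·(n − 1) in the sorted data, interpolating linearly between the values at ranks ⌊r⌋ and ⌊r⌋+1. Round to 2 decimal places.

Sorted: 19, 23, 25, 30, 47, 49, 52, 66, 67, 71, 72, 76, 84, 85, 94, 98, 113.
n = 17.
r = 1 + (85/100)·(17 − 1) = 1 + 13.6 = 14.6.
Rank 14 is 85 and rank 15 is 94.
Interpolate: 85 + 0.6·(94 − 85) = 85 + 0.6·9 = 90.4.

90.40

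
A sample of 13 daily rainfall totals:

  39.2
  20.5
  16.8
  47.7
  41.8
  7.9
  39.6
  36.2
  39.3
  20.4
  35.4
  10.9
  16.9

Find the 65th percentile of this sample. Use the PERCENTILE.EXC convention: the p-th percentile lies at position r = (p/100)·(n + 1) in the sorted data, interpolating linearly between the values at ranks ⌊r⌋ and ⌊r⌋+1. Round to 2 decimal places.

39.21

Sorted: 7.9, 10.9, 16.8, 16.9, 20.4, 20.5, 35.4, 36.2, 39.2, 39.3, 39.6, 41.8, 47.7.
n = 13.
r = (65/100)·(13 + 1) = 9.1.
Rank 9 is 39.2 and rank 10 is 39.3.
Interpolate: 39.2 + 0.1·(39.3 − 39.2) = 39.2 + 0.1·0.1 = 39.21.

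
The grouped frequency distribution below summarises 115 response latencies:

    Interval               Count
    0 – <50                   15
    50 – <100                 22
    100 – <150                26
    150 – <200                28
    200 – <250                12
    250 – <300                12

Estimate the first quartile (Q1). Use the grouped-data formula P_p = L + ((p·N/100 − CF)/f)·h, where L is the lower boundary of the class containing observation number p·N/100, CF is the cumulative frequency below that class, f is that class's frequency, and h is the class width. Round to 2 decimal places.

81.25

N = 115; target position k = 25/100 · 115 = 28.75.
Cumulative frequencies: 15, 37, 63, 91, 103, 115.
Observation 28.75 falls in the class 50 – <100.
L = 50, CF = 15, f = 22, h = 50.
P25 = 50 + ((28.75 − 15)/22)·50 = 50 + 31.25 = 81.25.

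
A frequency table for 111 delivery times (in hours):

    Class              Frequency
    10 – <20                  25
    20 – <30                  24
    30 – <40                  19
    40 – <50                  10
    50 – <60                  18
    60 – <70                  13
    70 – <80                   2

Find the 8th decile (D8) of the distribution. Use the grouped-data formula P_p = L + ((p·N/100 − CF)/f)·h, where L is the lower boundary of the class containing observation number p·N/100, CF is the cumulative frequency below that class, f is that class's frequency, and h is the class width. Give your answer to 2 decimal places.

N = 111; target position k = 80/100 · 111 = 88.8.
Cumulative frequencies: 25, 49, 68, 78, 96, 109, 111.
Observation 88.8 falls in the class 50 – <60.
L = 50, CF = 78, f = 18, h = 10.
P80 = 50 + ((88.8 − 78)/18)·10 = 50 + 6 = 56.

56.00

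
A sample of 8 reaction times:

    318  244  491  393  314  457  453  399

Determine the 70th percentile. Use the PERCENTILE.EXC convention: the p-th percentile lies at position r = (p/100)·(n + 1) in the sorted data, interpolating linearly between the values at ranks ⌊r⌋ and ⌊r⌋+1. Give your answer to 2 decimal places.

454.20

Sorted: 244, 314, 318, 393, 399, 453, 457, 491.
n = 8.
r = (70/100)·(8 + 1) = 6.3.
Rank 6 is 453 and rank 7 is 457.
Interpolate: 453 + 0.3·(457 − 453) = 453 + 0.3·4 = 454.2.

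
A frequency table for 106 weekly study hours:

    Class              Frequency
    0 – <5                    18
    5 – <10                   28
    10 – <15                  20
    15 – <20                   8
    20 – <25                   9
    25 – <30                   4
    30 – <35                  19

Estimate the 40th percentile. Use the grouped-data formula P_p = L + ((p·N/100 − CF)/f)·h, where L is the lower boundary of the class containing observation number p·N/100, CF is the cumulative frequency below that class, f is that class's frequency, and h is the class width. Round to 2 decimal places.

9.36

N = 106; target position k = 40/100 · 106 = 42.4.
Cumulative frequencies: 18, 46, 66, 74, 83, 87, 106.
Observation 42.4 falls in the class 5 – <10.
L = 5, CF = 18, f = 28, h = 5.
P40 = 5 + ((42.4 − 18)/28)·5 = 5 + 4.35714 = 9.35714.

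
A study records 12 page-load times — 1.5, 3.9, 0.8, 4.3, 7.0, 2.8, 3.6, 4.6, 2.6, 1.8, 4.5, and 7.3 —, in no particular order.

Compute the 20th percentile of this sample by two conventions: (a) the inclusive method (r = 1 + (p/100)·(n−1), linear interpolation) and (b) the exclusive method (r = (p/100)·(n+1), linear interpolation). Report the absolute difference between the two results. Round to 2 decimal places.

Sorted: 0.8, 1.5, 1.8, 2.6, 2.8, 3.6, 3.9, 4.3, 4.5, 4.6, 7.0, 7.3.
n = 12.
(a) r = 3.2; between ranks 3 (1.8) and 4 (2.6): 1.96.
(b) r = 2.6; between ranks 2 (1.5) and 3 (1.8): 1.68.
|1.96 − 1.68| = 0.28.

0.28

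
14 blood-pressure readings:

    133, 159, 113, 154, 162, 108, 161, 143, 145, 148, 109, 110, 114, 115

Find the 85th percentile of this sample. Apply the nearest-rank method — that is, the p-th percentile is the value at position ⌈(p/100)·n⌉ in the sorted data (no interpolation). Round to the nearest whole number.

159

Sorted: 108, 109, 110, 113, 114, 115, 133, 143, 145, 148, 154, 159, 161, 162.
n = 14.
Position = ⌈85/100 · 14⌉ = ⌈11.9⌉ = 12.
The value at rank 12 is 159.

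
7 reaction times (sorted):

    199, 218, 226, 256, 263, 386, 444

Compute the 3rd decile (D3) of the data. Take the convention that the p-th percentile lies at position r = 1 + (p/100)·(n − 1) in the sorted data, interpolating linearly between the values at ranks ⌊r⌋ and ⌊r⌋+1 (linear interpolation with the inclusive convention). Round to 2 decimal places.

n = 7.
r = 1 + (30/100)·(7 − 1) = 1 + 1.8 = 2.8.
Rank 2 is 218 and rank 3 is 226.
Interpolate: 218 + 0.8·(226 − 218) = 218 + 0.8·8 = 224.4.

224.40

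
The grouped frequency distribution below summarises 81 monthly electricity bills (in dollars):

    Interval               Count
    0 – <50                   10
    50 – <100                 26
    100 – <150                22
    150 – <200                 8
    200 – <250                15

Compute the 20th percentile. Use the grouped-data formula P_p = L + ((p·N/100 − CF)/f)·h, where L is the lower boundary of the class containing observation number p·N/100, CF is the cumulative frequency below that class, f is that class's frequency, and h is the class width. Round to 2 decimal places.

N = 81; target position k = 20/100 · 81 = 16.2.
Cumulative frequencies: 10, 36, 58, 66, 81.
Observation 16.2 falls in the class 50 – <100.
L = 50, CF = 10, f = 26, h = 50.
P20 = 50 + ((16.2 − 10)/26)·50 = 50 + 11.9231 = 61.9231.

61.92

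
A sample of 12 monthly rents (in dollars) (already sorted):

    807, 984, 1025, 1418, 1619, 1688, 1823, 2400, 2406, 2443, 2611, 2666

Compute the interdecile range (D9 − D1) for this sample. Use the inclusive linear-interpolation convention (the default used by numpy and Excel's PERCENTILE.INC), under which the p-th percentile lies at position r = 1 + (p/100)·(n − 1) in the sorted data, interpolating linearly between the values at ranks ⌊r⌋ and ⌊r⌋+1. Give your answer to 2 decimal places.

1606.10

n = 12.
P10: r = 2.1; ranks 2–3 are 984, 1025; interpolating gives 988.1.
P90: r = 10.9; ranks 10–11 are 2443, 2611; interpolating gives 2594.2.
Difference: 2594.2 − 988.1 = 1606.1.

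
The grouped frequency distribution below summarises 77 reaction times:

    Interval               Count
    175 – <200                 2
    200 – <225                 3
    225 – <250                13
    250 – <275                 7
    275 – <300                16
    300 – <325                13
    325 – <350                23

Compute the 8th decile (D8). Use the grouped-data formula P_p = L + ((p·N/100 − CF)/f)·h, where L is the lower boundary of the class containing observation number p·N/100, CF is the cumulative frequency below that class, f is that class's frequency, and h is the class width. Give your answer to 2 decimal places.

333.26

N = 77; target position k = 80/100 · 77 = 61.6.
Cumulative frequencies: 2, 5, 18, 25, 41, 54, 77.
Observation 61.6 falls in the class 325 – <350.
L = 325, CF = 54, f = 23, h = 25.
P80 = 325 + ((61.6 − 54)/23)·25 = 325 + 8.26087 = 333.261.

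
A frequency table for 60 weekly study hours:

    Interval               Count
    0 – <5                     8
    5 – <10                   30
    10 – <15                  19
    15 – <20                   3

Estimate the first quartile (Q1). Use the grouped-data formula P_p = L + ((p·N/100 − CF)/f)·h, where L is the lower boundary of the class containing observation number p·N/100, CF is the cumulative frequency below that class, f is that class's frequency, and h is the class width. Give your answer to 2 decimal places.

N = 60; target position k = 25/100 · 60 = 15.
Cumulative frequencies: 8, 38, 57, 60.
Observation 15 falls in the class 5 – <10.
L = 5, CF = 8, f = 30, h = 5.
P25 = 5 + ((15 − 8)/30)·5 = 5 + 1.16667 = 6.16667.

6.17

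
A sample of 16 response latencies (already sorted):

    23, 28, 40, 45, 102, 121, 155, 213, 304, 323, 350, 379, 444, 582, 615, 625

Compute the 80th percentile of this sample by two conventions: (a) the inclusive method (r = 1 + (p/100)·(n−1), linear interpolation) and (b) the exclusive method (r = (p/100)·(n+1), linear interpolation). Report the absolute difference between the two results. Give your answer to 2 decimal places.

82.80

n = 16.
(a) r = 13 → value at rank 13 = 444.
(b) r = 13.6; between ranks 13 (444) and 14 (582): 526.8.
|444 − 526.8| = 82.8.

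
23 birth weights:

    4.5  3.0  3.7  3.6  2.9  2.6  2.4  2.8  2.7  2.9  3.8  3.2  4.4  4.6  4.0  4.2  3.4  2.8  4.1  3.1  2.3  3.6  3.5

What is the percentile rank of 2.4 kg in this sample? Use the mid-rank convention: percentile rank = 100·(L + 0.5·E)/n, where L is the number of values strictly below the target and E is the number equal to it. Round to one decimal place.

6.5

Sorted: 2.3, 2.4, 2.6, 2.7, 2.8, 2.8, 2.9, 2.9, 3.0, 3.1, 3.2, 3.4, 3.5, 3.6, 3.6, 3.7, 3.8, 4.0, 4.1, 4.2, 4.4, 4.5, 4.6.
Count below 2.4: L = 1; count equal: E = 1; n = 23.
Percentile rank = 100·(1 + 0.5·1)/23 = 100·1.5/23 = 6.522.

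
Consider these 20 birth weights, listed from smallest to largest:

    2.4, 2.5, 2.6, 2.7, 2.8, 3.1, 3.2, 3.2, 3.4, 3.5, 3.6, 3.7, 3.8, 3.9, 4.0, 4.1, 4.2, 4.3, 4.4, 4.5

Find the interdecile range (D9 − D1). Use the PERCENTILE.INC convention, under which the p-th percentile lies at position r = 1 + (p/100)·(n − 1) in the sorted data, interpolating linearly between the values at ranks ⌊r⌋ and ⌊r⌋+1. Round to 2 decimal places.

n = 20.
P10: r = 2.9; ranks 2–3 are 2.5, 2.6; interpolating gives 2.59.
P90: r = 18.1; ranks 18–19 are 4.3, 4.4; interpolating gives 4.31.
Difference: 4.31 − 2.59 = 1.72.

1.72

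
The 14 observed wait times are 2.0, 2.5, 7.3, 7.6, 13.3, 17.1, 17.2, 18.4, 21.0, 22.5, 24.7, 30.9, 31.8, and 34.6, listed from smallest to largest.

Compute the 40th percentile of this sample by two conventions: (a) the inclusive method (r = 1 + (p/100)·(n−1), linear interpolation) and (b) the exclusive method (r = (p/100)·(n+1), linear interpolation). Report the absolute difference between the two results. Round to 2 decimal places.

n = 14.
(a) r = 6.2; between ranks 6 (17.1) and 7 (17.2): 17.12.
(b) r = 6 → value at rank 6 = 17.1.
|17.12 − 17.1| = 0.02.

0.02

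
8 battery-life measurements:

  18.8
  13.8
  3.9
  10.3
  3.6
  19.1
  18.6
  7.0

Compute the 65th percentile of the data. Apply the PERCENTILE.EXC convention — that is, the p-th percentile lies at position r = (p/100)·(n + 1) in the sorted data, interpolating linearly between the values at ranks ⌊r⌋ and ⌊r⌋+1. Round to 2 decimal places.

17.88

Sorted: 3.6, 3.9, 7.0, 10.3, 13.8, 18.6, 18.8, 19.1.
n = 8.
r = (65/100)·(8 + 1) = 5.85.
Rank 5 is 13.8 and rank 6 is 18.6.
Interpolate: 13.8 + 0.85·(18.6 − 13.8) = 13.8 + 0.85·4.8 = 17.88.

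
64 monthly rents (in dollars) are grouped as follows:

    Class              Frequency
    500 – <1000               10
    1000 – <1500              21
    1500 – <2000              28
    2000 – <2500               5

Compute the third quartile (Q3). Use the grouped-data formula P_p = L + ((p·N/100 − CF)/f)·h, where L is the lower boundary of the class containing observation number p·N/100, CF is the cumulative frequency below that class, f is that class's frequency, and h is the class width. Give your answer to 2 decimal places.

1803.57

N = 64; target position k = 75/100 · 64 = 48.
Cumulative frequencies: 10, 31, 59, 64.
Observation 48 falls in the class 1500 – <2000.
L = 1500, CF = 31, f = 28, h = 500.
P75 = 1500 + ((48 − 31)/28)·500 = 1500 + 303.571 = 1803.57.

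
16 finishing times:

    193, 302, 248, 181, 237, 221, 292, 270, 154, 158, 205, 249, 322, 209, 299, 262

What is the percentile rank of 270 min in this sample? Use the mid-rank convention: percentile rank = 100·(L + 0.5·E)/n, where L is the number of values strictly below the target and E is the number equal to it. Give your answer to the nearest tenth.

71.9

Sorted: 154, 158, 181, 193, 205, 209, 221, 237, 248, 249, 262, 270, 292, 299, 302, 322.
Count below 270: L = 11; count equal: E = 1; n = 16.
Percentile rank = 100·(11 + 0.5·1)/16 = 100·11.5/16 = 71.88.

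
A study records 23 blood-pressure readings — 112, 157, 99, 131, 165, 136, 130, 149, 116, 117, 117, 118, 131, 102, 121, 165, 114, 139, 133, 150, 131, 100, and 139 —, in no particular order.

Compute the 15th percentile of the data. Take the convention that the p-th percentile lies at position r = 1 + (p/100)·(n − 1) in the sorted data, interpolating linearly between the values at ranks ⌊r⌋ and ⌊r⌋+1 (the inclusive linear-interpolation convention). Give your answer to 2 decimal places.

112.60

Sorted: 99, 100, 102, 112, 114, 116, 117, 117, 118, 121, 130, 131, 131, 131, 133, 136, 139, 139, 149, 150, 157, 165, 165.
n = 23.
r = 1 + (15/100)·(23 − 1) = 1 + 3.3 = 4.3.
Rank 4 is 112 and rank 5 is 114.
Interpolate: 112 + 0.3·(114 − 112) = 112 + 0.3·2 = 112.6.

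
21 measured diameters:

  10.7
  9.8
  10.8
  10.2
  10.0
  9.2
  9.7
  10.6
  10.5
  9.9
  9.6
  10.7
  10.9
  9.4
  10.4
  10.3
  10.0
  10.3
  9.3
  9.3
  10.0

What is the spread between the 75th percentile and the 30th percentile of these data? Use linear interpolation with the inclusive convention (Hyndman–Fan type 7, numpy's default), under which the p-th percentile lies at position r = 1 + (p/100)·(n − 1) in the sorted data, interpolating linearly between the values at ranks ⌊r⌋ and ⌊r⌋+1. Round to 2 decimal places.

Sorted: 9.2, 9.3, 9.3, 9.4, 9.6, 9.7, 9.8, 9.9, 10.0, 10.0, 10.0, 10.2, 10.3, 10.3, 10.4, 10.5, 10.6, 10.7, 10.7, 10.8, 10.9.
n = 21.
P30: r = 7 (integer) → 9.8.
P75: r = 16 (integer) → 10.5.
Difference: 10.5 − 9.8 = 0.7.

0.70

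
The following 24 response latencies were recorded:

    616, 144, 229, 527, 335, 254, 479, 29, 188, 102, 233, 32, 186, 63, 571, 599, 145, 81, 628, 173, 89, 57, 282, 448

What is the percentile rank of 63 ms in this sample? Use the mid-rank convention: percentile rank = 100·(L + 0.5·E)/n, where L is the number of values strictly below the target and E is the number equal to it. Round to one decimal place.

Sorted: 29, 32, 57, 63, 81, 89, 102, 144, 145, 173, 186, 188, 229, 233, 254, 282, 335, 448, 479, 527, 571, 599, 616, 628.
Count below 63: L = 3; count equal: E = 1; n = 24.
Percentile rank = 100·(3 + 0.5·1)/24 = 100·3.5/24 = 14.58.

14.6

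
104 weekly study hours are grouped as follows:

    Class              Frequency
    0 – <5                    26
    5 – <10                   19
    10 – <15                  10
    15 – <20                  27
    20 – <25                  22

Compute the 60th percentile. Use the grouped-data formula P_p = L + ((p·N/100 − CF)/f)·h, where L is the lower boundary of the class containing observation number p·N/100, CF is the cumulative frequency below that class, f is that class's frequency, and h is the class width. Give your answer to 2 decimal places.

16.37

N = 104; target position k = 60/100 · 104 = 62.4.
Cumulative frequencies: 26, 45, 55, 82, 104.
Observation 62.4 falls in the class 15 – <20.
L = 15, CF = 55, f = 27, h = 5.
P60 = 15 + ((62.4 − 55)/27)·5 = 15 + 1.37037 = 16.3704.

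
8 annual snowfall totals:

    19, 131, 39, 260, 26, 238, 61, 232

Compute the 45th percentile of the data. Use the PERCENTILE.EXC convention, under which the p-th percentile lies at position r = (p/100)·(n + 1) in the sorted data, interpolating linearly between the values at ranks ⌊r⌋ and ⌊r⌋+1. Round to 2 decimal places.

Sorted: 19, 26, 39, 61, 131, 232, 238, 260.
n = 8.
r = (45/100)·(8 + 1) = 4.05.
Rank 4 is 61 and rank 5 is 131.
Interpolate: 61 + 0.05·(131 − 61) = 61 + 0.05·70 = 64.5.

64.50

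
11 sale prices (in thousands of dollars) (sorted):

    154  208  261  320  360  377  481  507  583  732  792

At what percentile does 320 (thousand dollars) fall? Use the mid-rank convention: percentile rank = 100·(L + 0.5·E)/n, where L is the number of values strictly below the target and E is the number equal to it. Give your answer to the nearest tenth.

31.8

Count below 320: L = 3; count equal: E = 1; n = 11.
Percentile rank = 100·(3 + 0.5·1)/11 = 100·3.5/11 = 31.82.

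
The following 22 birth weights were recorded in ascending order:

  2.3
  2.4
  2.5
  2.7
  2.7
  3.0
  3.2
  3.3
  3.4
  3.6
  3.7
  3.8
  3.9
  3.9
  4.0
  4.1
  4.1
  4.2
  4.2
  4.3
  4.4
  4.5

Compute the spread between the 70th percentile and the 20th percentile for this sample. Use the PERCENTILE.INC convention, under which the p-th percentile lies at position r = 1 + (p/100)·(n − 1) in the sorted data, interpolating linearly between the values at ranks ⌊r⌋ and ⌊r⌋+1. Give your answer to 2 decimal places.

n = 22.
P20: r = 5.2; ranks 5–6 are 2.7, 3.0; interpolating gives 2.76.
P70: r = 15.7; ranks 15–16 are 4.0, 4.1; interpolating gives 4.07.
Difference: 4.07 − 2.76 = 1.31.

1.31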